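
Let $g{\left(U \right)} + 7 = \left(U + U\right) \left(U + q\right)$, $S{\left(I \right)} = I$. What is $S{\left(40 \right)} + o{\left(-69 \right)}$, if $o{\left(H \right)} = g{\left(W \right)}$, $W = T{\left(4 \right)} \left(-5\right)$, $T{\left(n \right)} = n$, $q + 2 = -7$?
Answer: $1193$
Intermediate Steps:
$q = -9$ ($q = -2 - 7 = -9$)
$W = -20$ ($W = 4 \left(-5\right) = -20$)
$g{\left(U \right)} = -7 + 2 U \left(-9 + U\right)$ ($g{\left(U \right)} = -7 + \left(U + U\right) \left(U - 9\right) = -7 + 2 U \left(-9 + U\right)$)
$o{\left(H \right)} = 1153$ ($o{\left(H \right)} = -7 - -360 + 2 \left(-20\right)^{2} = -7 + 360 + 2 \cdot 400 = -7 + 360 + 800 = 1153$)
$S{\left(40 \right)} + o{\left(-69 \right)} = 40 + 1153 = 1193$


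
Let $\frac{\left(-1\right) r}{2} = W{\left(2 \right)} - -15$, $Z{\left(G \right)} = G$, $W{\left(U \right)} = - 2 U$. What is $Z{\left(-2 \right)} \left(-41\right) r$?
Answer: $-1804$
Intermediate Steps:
$r = -22$ ($r = - 2 \left(\left(-2\right) 2 - -15\right) = - 2 \left(-4 + 15\right) = \left(-2\right) 11 = -22$)
$Z{\left(-2 \right)} \left(-41\right) r = \left(-2\right) \left(-41\right) \left(-22\right) = 82 \left(-22\right) = -1804$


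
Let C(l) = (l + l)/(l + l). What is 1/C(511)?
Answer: 1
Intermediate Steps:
C(l) = 1 (C(l) = (2*l)/((2*l)) = (2*l)*(1/(2*l)) = 1)
1/C(511) = 1/1 = 1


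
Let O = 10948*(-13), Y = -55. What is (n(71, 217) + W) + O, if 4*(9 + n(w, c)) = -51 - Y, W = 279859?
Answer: 137527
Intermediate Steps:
n(w, c) = -8 (n(w, c) = -9 + (-51 - 1*(-55))/4 = -9 + (-51 + 55)/4 = -9 + (¼)*4 = -9 + 1 = -8)
O = -142324
(n(71, 217) + W) + O = (-8 + 279859) - 142324 = 279851 - 142324 = 137527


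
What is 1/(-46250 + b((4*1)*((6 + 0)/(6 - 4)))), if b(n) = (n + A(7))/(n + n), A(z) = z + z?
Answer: -12/554987 ≈ -2.1622e-5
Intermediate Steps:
A(z) = 2*z
b(n) = (14 + n)/(2*n) (b(n) = (n + 2*7)/(n + n) = (n + 14)/((2*n)) = (14 + n)*(1/(2*n)) = (14 + n)/(2*n))
1/(-46250 + b((4*1)*((6 + 0)/(6 - 4)))) = 1/(-46250 + (14 + (4*1)*((6 + 0)/(6 - 4)))/(2*(((4*1)*((6 + 0)/(6 - 4)))))) = 1/(-46250 + (14 + 4*(6/2))/(2*((4*(6/2))))) = 1/(-46250 + (14 + 4*(6*(½)))/(2*((4*(6*(½)))))) = 1/(-46250 + (14 + 4*3)/(2*((4*3)))) = 1/(-46250 + (½)*(14 + 12)/12) = 1/(-46250 + (½)*(1/12)*26) = 1/(-46250 + 13/12) = 1/(-554987/12) = -12/554987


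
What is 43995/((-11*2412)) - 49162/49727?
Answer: -1164035183/439785588 ≈ -2.6468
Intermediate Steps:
43995/((-11*2412)) - 49162/49727 = 43995/(-26532) - 49162*1/49727 = 43995*(-1/26532) - 49162/49727 = -14665/8844 - 49162/49727 = -1164035183/439785588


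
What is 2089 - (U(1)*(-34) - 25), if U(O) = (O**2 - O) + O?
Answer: 2148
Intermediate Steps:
U(O) = O**2
2089 - (U(1)*(-34) - 25) = 2089 - (1**2*(-34) - 25) = 2089 - (1*(-34) - 25) = 2089 - (-34 - 25) = 2089 - 1*(-59) = 2089 + 59 = 2148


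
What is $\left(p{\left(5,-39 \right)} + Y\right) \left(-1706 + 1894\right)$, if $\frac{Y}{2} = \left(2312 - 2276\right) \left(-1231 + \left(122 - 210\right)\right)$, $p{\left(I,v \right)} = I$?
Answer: $-17853044$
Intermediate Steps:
$Y = -94968$ ($Y = 2 \left(2312 - 2276\right) \left(-1231 + \left(122 - 210\right)\right) = 2 \cdot 36 \left(-1231 + \left(122 - 210\right)\right) = 2 \cdot 36 \left(-1231 - 88\right) = 2 \cdot 36 \left(-1319\right) = 2 \left(-47484\right) = -94968$)
$\left(p{\left(5,-39 \right)} + Y\right) \left(-1706 + 1894\right) = \left(5 - 94968\right) \left(-1706 + 1894\right) = \left(-94963\right) 188 = -17853044$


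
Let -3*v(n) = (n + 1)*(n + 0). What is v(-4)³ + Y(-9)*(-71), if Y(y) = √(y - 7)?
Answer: -64 - 284*I ≈ -64.0 - 284.0*I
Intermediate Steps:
v(n) = -n*(1 + n)/3 (v(n) = -(n + 1)*(n + 0)/3 = -(1 + n)*n/3 = -n*(1 + n)/3)
Y(y) = √(-7 + y)
v(-4)³ + Y(-9)*(-71) = (-⅓*(-4)*(1 - 4))³ + √(-7 - 9)*(-71) = (-⅓*(-4)*(-3))³ + √(-16)*(-71) = (-4)³ + (4*I)*(-71) = -64 - 284*I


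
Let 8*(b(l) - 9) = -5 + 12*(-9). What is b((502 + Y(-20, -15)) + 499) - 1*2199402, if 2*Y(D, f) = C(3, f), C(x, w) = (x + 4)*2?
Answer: -17595257/8 ≈ -2.1994e+6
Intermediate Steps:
C(x, w) = 8 + 2*x (C(x, w) = (4 + x)*2 = 8 + 2*x)
Y(D, f) = 7 (Y(D, f) = (8 + 2*3)/2 = (8 + 6)/2 = (1/2)*14 = 7)
b(l) = -41/8 (b(l) = 9 + (-5 + 12*(-9))/8 = 9 + (-5 - 108)/8 = 9 + (1/8)*(-113) = 9 - 113/8 = -41/8)
b((502 + Y(-20, -15)) + 499) - 1*2199402 = -41/8 - 1*2199402 = -41/8 - 2199402 = -17595257/8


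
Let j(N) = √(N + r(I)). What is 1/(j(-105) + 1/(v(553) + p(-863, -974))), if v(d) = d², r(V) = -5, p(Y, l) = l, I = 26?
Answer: -304835*I/(-I + 304835*√110) ≈ 2.9822e-8 - 0.095346*I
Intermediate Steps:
j(N) = √(-5 + N) (j(N) = √(N - 5) = √(-5 + N))
1/(j(-105) + 1/(v(553) + p(-863, -974))) = 1/(√(-5 - 105) + 1/(553² - 974)) = 1/(√(-110) + 1/(305809 - 974)) = 1/(I*√110 + 1/304835) = 1/(1/304835 + I*√110)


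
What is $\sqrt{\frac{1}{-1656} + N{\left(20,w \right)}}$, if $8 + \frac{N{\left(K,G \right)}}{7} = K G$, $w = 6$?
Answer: $\frac{\sqrt{59721938}}{276} \approx 28.0$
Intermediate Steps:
$N{\left(K,G \right)} = -56 + 7 G K$ ($N{\left(K,G \right)} = -56 + 7 K G = -56 + 7 G K$)
$\sqrt{\frac{1}{-1656} + N{\left(20,w \right)}} = \sqrt{\frac{1}{-1656} - \left(56 - 840\right)} = \sqrt{- \frac{1}{1656} + \left(-56 + 840\right)} = \sqrt{- \frac{1}{1656} + 784} = \sqrt{\frac{1298303}{1656}} = \frac{\sqrt{59721938}}{276}$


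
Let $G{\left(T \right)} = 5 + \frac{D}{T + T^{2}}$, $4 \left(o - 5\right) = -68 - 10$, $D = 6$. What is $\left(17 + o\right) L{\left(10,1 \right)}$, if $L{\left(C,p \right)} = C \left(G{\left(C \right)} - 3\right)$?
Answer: $\frac{565}{11} \approx 51.364$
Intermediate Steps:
$o = - \frac{29}{2}$ ($o = 5 + \frac{-68 - 10}{4} = 5 + \frac{1}{4} \left(-78\right) = 5 - \frac{39}{2} = - \frac{29}{2} \approx -14.5$)
$G{\left(T \right)} = 5 + \frac{6}{T + T^{2}}$
$L{\left(C,p \right)} = C \left(-3 + \frac{6 + 5 C + 5 C^{2}}{C \left(1 + C\right)}\right)$ ($L{\left(C,p \right)} = C \left(\frac{6 + 5 C + 5 C^{2}}{C \left(1 + C\right)} - 3\right) = C \left(-3 + \frac{6 + 5 C + 5 C^{2}}{C \left(1 + C\right)}\right)$)
$\left(17 + o\right) L{\left(10,1 \right)} = \left(17 - \frac{29}{2}\right) \frac{2 \left(3 + 10 + 10^{2}\right)}{1 + 10} = \frac{5 \frac{2 \left(3 + 10 + 100\right)}{11}}{2} = \frac{5 \cdot 2 \cdot \frac{1}{11} \cdot 113}{2} = \frac{5}{2} \cdot \frac{226}{11} = \frac{565}{11}$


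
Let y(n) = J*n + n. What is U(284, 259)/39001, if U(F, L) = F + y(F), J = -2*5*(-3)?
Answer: 9088/39001 ≈ 0.23302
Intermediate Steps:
J = 30 (J = -10*(-3) = 30)
y(n) = 31*n (y(n) = 30*n + n = 31*n)
U(F, L) = 32*F (U(F, L) = F + 31*F = 32*F)
U(284, 259)/39001 = (32*284)/39001 = 9088*(1/39001) = 9088/39001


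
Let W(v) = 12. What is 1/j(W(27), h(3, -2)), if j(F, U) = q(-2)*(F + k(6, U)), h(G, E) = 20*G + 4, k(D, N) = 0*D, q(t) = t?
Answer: -1/24 ≈ -0.041667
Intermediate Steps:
k(D, N) = 0
h(G, E) = 4 + 20*G
j(F, U) = -2*F (j(F, U) = -2*(F + 0) = -2*F)
1/j(W(27), h(3, -2)) = 1/(-2*12) = 1/(-24) = -1/24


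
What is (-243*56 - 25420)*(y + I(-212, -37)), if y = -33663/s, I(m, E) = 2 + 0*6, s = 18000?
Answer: -7600703/1500 ≈ -5067.1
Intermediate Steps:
I(m, E) = 2 (I(m, E) = 2 + 0 = 2)
y = -11221/6000 (y = -33663/18000 = -33663*1/18000 = -11221/6000 ≈ -1.8702)
(-243*56 - 25420)*(y + I(-212, -37)) = (-243*56 - 25420)*(-11221/6000 + 2) = (-13608 - 25420)*(779/6000) = -39028*779/6000 = -7600703/1500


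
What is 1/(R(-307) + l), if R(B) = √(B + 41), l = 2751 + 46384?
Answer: 49135/2414248491 - I*√266/2414248491 ≈ 2.0352e-5 - 6.7555e-9*I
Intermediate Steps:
l = 49135
R(B) = √(41 + B)
1/(R(-307) + l) = 1/(√(41 - 307) + 49135) = 1/(√(-266) + 49135) = 1/(I*√266 + 49135) = 1/(49135 + I*√266)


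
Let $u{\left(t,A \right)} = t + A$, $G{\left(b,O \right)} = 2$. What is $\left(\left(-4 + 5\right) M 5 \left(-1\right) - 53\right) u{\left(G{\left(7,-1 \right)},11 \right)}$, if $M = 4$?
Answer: $-949$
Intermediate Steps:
$u{\left(t,A \right)} = A + t$
$\left(\left(-4 + 5\right) M 5 \left(-1\right) - 53\right) u{\left(G{\left(7,-1 \right)},11 \right)} = \left(\left(-4 + 5\right) 4 \cdot 5 \left(-1\right) - 53\right) \left(11 + 2\right) = \left(1 \cdot 20 \left(-1\right) - 53\right) 13 = \left(1 \left(-20\right) - 53\right) 13 = \left(-20 - 53\right) 13 = \left(-73\right) 13 = -949$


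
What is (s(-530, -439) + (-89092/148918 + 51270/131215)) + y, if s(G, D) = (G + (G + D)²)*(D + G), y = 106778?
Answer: -253809435477830207/279146791 ≈ -9.0923e+8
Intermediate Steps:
s(G, D) = (D + G)*(G + (D + G)²) (s(G, D) = (G + (D + G)²)*(D + G) = (D + G)*(G + (D + G)²))
(s(-530, -439) + (-89092/148918 + 51270/131215)) + y = (((-530)² - 439*(-530) - 439*(-439 - 530)² - 530*(-439 - 530)²) + (-89092/148918 + 51270/131215)) + 106778 = ((280900 + 232670 - 439*(-969)² - 530*(-969)²) + (-89092*1/148918 + 51270*(1/131215))) + 106778 = ((280900 + 232670 - 439*938961 - 530*938961) + (-44546/74459 + 10254/26243)) + 106778 = ((280900 + 232670 - 412203879 - 497649330) - 57931156/279146791) + 106778 = (-909339639 - 57931156/279146791) + 106778 = -253839242213879605/279146791 + 106778 = -253809435477830207/279146791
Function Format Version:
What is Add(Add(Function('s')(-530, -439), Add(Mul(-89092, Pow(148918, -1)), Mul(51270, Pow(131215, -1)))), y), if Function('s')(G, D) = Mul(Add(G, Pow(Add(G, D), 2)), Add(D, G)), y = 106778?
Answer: Rational(-253809435477830207, 279146791) ≈ -9.0923e+8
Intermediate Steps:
Function('s')(G, D) = Mul(Add(D, G), Add(G, Pow(Add(D, G), 2))) (Function('s')(G, D) = Mul(Add(G, Pow(Add(D, G), 2)), Add(D, G)) = Mul(Add(D, G), Add(G, Pow(Add(D, G), 2))))
Add(Add(Function('s')(-530, -439), Add(Mul(-89092, Pow(148918, -1)), Mul(51270, Pow(131215, -1)))), y) = Add(Add(Add(Pow(-530, 2), Mul(-439, -530), Mul(-439, Pow(Add(-439, -530), 2)), Mul(-530, Pow(Add(-439, -530), 2))), Add(Mul(-89092, Pow(148918, -1)), Mul(51270, Pow(131215, -1)))), 106778) = Add(Add(Add(280900, 232670, Mul(-439, Pow(-969, 2)), Mul(-530, Pow(-969, 2))), Add(Mul(-89092, Rational(1, 148918)), Mul(51270, Rational(1, 131215)))), 106778) = Add(Add(Add(280900, 232670, Mul(-439, 938961), Mul(-530, 938961)), Add(Rational(-44546, 74459), Rational(10254, 26243))), 106778) = Add(Add(Add(280900, 232670, -412203879, -497649330), Rational(-57931156, 279146791)), 106778) = Add(Add(-909339639, Rational(-57931156, 279146791)), 106778) = Add(Rational(-253839242213879605, 279146791), 106778) = Rational(-253809435477830207, 279146791)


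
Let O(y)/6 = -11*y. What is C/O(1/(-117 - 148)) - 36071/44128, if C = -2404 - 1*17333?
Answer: -5495363803/69344 ≈ -79248.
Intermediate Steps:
O(y) = -66*y (O(y) = 6*(-11*y) = -66*y)
C = -19737 (C = -2404 - 17333 = -19737)
C/O(1/(-117 - 148)) - 36071/44128 = -19737/((-66/(-117 - 148))) - 36071/44128 = -19737/((-66/(-265))) - 36071*1/44128 = -19737/((-66*(-1/265))) - 5153/6304 = -19737/66/265 - 5153/6304 = -19737*265/66 - 5153/6304 = -1743435/22 - 5153/6304 = -5495363803/69344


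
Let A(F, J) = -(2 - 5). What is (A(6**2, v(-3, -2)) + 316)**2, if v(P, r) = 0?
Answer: 101761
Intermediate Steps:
A(F, J) = 3 (A(F, J) = -1*(-3) = 3)
(A(6**2, v(-3, -2)) + 316)**2 = (3 + 316)**2 = 319**2 = 101761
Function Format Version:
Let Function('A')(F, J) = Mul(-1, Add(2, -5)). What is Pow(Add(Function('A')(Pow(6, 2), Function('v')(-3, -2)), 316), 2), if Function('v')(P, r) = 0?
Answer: 101761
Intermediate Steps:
Function('A')(F, J) = 3 (Function('A')(F, J) = Mul(-1, -3) = 3)
Pow(Add(Function('A')(Pow(6, 2), Function('v')(-3, -2)), 316), 2) = Pow(Add(3, 316), 2) = Pow(319, 2) = 101761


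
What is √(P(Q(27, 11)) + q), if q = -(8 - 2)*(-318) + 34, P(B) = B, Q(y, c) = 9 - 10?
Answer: √1941 ≈ 44.057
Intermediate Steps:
Q(y, c) = -1
q = 1942 (q = -1*6*(-318) + 34 = -6*(-318) + 34 = 1908 + 34 = 1942)
√(P(Q(27, 11)) + q) = √(-1 + 1942) = √1941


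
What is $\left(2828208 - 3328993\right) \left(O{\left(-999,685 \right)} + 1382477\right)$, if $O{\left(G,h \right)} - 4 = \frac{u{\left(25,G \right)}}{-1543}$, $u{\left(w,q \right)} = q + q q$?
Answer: $- \frac{1067759344877085}{1543} \approx -6.92 \cdot 10^{11}$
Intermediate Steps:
$u{\left(w,q \right)} = q + q^{2}$
$O{\left(G,h \right)} = 4 - \frac{G \left(1 + G\right)}{1543}$ ($O{\left(G,h \right)} = 4 + \frac{G \left(1 + G\right)}{-1543} = 4 + G \left(1 + G\right) \left(- \frac{1}{1543}\right) = 4 - \frac{G \left(1 + G\right)}{1543}$)
$\left(2828208 - 3328993\right) \left(O{\left(-999,685 \right)} + 1382477\right) = \left(2828208 - 3328993\right) \left(\left(4 - - \frac{999 \left(1 - 999\right)}{1543}\right) + 1382477\right) = - 500785 \left(\left(4 - \left(- \frac{999}{1543}\right) \left(-998\right)\right) + 1382477\right) = - 500785 \left(\left(4 - \frac{997002}{1543}\right) + 1382477\right) = - 500785 \left(- \frac{990830}{1543} + 1382477\right) = \left(-500785\right) \frac{2132171181}{1543} = - \frac{1067759344877085}{1543}$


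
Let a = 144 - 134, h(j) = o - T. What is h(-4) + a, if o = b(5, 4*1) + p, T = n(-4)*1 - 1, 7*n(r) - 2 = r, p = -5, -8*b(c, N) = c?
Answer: 317/56 ≈ 5.6607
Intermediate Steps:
b(c, N) = -c/8
n(r) = 2/7 + r/7
T = -9/7 (T = (2/7 + (⅐)*(-4))*1 - 1 = (2/7 - 4/7)*1 - 1 = -2/7*1 - 1 = -2/7 - 1 = -9/7 ≈ -1.2857)
o = -45/8 (o = -⅛*5 - 5 = -5/8 - 5 = -45/8 ≈ -5.6250)
h(j) = -243/56 (h(j) = -45/8 - 1*(-9/7) = -45/8 + 9/7 = -243/56)
a = 10
h(-4) + a = -243/56 + 10 = 317/56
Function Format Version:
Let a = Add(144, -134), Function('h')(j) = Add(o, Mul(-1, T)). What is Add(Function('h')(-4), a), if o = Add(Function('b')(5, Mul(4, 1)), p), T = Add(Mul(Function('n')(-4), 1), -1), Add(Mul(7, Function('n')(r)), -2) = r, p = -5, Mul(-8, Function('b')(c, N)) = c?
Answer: Rational(317, 56) ≈ 5.6607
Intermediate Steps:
Function('b')(c, N) = Mul(Rational(-1, 8), c)
Function('n')(r) = Add(Rational(2, 7), Mul(Rational(1, 7), r))
T = Rational(-9, 7) (T = Add(Mul(Add(Rational(2, 7), Mul(Rational(1, 7), -4)), 1), -1) = Add(Mul(Add(Rational(2, 7), Rational(-4, 7)), 1), -1) = Add(Mul(Rational(-2, 7), 1), -1) = Add(Rational(-2, 7), -1) = Rational(-9, 7) ≈ -1.2857)
o = Rational(-45, 8) (o = Add(Mul(Rational(-1, 8), 5), -5) = Add(Rational(-5, 8), -5) = Rational(-45, 8) ≈ -5.6250)
Function('h')(j) = Rational(-243, 56) (Function('h')(j) = Add(Rational(-45, 8), Mul(-1, Rational(-9, 7))) = Add(Rational(-45, 8), Rational(9, 7)) = Rational(-243, 56))
a = 10
Add(Function('h')(-4), a) = Add(Rational(-243, 56), 10) = Rational(317, 56)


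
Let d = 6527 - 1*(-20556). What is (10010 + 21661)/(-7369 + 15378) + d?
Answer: 216939418/8009 ≈ 27087.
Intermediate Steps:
d = 27083 (d = 6527 + 20556 = 27083)
(10010 + 21661)/(-7369 + 15378) + d = (10010 + 21661)/(-7369 + 15378) + 27083 = 31671/8009 + 27083 = 216939418/8009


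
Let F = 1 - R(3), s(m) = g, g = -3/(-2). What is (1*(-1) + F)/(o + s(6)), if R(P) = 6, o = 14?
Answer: -12/31 ≈ -0.38710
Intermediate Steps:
g = 3/2 (g = -3*(-1/2) = 3/2 ≈ 1.5000)
s(m) = 3/2
F = -5 (F = 1 - 1*6 = 1 - 6 = -5)
(1*(-1) + F)/(o + s(6)) = (1*(-1) - 5)/(14 + 3/2) = (-1 - 5)/(31/2) = (2/31)*(-6) = -12/31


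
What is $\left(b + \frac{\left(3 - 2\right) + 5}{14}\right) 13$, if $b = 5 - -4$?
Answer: $\frac{858}{7} \approx 122.57$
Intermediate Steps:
$b = 9$ ($b = 5 + 4 = 9$)
$\left(b + \frac{\left(3 - 2\right) + 5}{14}\right) 13 = \left(9 + \frac{\left(3 - 2\right) + 5}{14}\right) 13 = \left(9 + \left(1 + 5\right) \frac{1}{14}\right) 13 = \left(9 + 6 \cdot \frac{1}{14}\right) 13 = \left(9 + \frac{3}{7}\right) 13 = \frac{66}{7} \cdot 13 = \frac{858}{7}$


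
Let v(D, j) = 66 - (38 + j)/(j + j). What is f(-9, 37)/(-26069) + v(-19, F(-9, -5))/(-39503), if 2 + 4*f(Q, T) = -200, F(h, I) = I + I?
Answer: 2378509/10298037070 ≈ 0.00023097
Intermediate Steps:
F(h, I) = 2*I
f(Q, T) = -101/2 (f(Q, T) = -1/2 + (1/4)*(-200) = -1/2 - 50 = -101/2)
v(D, j) = 66 - (38 + j)/(2*j)
f(-9, 37)/(-26069) + v(-19, F(-9, -5))/(-39503) = -101/2/(-26069) + (131/2 - 19/(2*(-5)))/(-39503) = -101/2*(-1/26069) + (131/2 - 19/(-10))*(-1/39503) = 101/52138 + (131/2 - 19*(-1/10))*(-1/39503) = 101/52138 + (131/2 + 19/10)*(-1/39503) = 101/52138 + (337/5)*(-1/39503) = 101/52138 - 337/197515 = 2378509/10298037070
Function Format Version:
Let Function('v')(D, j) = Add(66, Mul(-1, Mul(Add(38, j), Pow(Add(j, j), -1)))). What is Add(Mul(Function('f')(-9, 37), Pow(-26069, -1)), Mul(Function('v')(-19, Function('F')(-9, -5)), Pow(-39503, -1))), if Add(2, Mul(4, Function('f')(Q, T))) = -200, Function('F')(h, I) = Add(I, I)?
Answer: Rational(2378509, 10298037070) ≈ 0.00023097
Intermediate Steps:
Function('F')(h, I) = Mul(2, I)
Function('f')(Q, T) = Rational(-101, 2) (Function('f')(Q, T) = Add(Rational(-1, 2), Mul(Rational(1, 4), -200)) = Add(Rational(-1, 2), -50) = Rational(-101, 2))
Function('v')(D, j) = Add(66, Mul(Rational(-1, 2), Pow(j, -1), Add(38, j))) (Function('v')(D, j) = Add(66, Mul(-1, Mul(Add(38, j), Pow(Mul(2, j), -1)))) = Add(66, Mul(-1, Mul(Add(38, j), Mul(Rational(1, 2), Pow(j, -1))))) = Add(66, Mul(-1, Mul(Rational(1, 2), Pow(j, -1), Add(38, j)))) = Add(66, Mul(Rational(-1, 2), Pow(j, -1), Add(38, j))))
Add(Mul(Function('f')(-9, 37), Pow(-26069, -1)), Mul(Function('v')(-19, Function('F')(-9, -5)), Pow(-39503, -1))) = Add(Mul(Rational(-101, 2), Pow(-26069, -1)), Mul(Add(Rational(131, 2), Mul(-19, Pow(Mul(2, -5), -1))), Pow(-39503, -1))) = Add(Mul(Rational(-101, 2), Rational(-1, 26069)), Mul(Add(Rational(131, 2), Mul(-19, Pow(-10, -1))), Rational(-1, 39503))) = Add(Rational(101, 52138), Mul(Add(Rational(131, 2), Mul(-19, Rational(-1, 10))), Rational(-1, 39503))) = Add(Rational(101, 52138), Mul(Add(Rational(131, 2), Rational(19, 10)), Rational(-1, 39503))) = Add(Rational(101, 52138), Mul(Rational(337, 5), Rational(-1, 39503))) = Add(Rational(101, 52138), Rational(-337, 197515)) = Rational(2378509, 10298037070)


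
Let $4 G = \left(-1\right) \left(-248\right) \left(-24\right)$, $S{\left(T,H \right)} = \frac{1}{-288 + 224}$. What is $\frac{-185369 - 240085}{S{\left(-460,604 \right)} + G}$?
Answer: $\frac{27229056}{95233} \approx 285.92$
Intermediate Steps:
$S{\left(T,H \right)} = - \frac{1}{64}$ ($S{\left(T,H \right)} = \frac{1}{-64} = - \frac{1}{64}$)
$G = -1488$ ($G = \frac{\left(-1\right) \left(-248\right) \left(-24\right)}{4} = \frac{248 \left(-24\right)}{4} = \frac{1}{4} \left(-5952\right) = -1488$)
$\frac{-185369 - 240085}{S{\left(-460,604 \right)} + G} = \frac{-185369 - 240085}{- \frac{1}{64} - 1488} = - \frac{425454}{- \frac{95233}{64}} = \left(-425454\right) \left(- \frac{64}{95233}\right) = \frac{27229056}{95233}$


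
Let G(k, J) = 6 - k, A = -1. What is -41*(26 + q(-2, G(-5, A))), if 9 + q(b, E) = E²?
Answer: -5658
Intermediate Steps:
q(b, E) = -9 + E²
-41*(26 + q(-2, G(-5, A))) = -41*(26 + (-9 + (6 - 1*(-5))²)) = -41*(26 + (-9 + (6 + 5)²)) = -41*(26 + (-9 + 11²)) = -41*(26 + (-9 + 121)) = -41*(26 + 112) = -41*138 = -5658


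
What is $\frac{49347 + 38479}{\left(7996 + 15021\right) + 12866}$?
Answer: $\frac{87826}{35883} \approx 2.4476$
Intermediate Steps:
$\frac{49347 + 38479}{\left(7996 + 15021\right) + 12866} = \frac{87826}{23017 + 12866} = \frac{87826}{35883}$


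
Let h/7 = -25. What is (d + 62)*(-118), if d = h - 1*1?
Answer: 13452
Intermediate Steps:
h = -175 (h = 7*(-25) = -175)
d = -176 (d = -175 - 1*1 = -175 - 1 = -176)
(d + 62)*(-118) = (-176 + 62)*(-118) = -114*(-118) = 13452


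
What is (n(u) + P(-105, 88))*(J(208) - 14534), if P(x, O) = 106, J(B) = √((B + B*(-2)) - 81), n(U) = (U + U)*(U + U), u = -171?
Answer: -1701495380 + 1990190*I ≈ -1.7015e+9 + 1.9902e+6*I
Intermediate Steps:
n(U) = 4*U² (n(U) = (2*U)*(2*U) = 4*U²)
J(B) = √(-81 - B) (J(B) = √((B - 2*B) - 81) = √(-B - 81) = √(-81 - B))
(n(u) + P(-105, 88))*(J(208) - 14534) = (4*(-171)² + 106)*(√(-81 - 1*208) - 14534) = (4*29241 + 106)*(√(-81 - 208) - 14534) = (116964 + 106)*(√(-289) - 14534) = 117070*(17*I - 14534) = 117070*(-14534 + 17*I) = -1701495380 + 1990190*I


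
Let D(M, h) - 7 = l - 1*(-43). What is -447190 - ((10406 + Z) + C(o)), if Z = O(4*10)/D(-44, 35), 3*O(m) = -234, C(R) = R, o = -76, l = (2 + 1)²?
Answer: -26993602/59 ≈ -4.5752e+5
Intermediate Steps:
l = 9 (l = 3² = 9)
D(M, h) = 59 (D(M, h) = 7 + (9 - 1*(-43)) = 7 + (9 + 43) = 7 + 52 = 59)
O(m) = -78 (O(m) = (⅓)*(-234) = -78)
Z = -78/59 ≈ -1.3220
-447190 - ((10406 + Z) + C(o)) = -447190 - ((10406 - 78/59) - 76) = -447190 - (613876/59 - 76) = -447190 - 1*609392/59 = -447190 - 609392/59 = -26993602/59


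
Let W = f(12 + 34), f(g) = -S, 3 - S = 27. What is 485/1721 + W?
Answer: 41789/1721 ≈ 24.282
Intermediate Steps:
S = -24 (S = 3 - 1*27 = 3 - 27 = -24)
f(g) = 24 (f(g) = -1*(-24) = 24)
W = 24
485/1721 + W = 485/1721 + 24 = 41789/1721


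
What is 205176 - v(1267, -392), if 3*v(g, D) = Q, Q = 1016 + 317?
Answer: 614195/3 ≈ 2.0473e+5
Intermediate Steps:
Q = 1333
v(g, D) = 1333/3 (v(g, D) = (⅓)*1333 = 1333/3)
205176 - v(1267, -392) = 205176 - 1*1333/3 = 205176 - 1333/3 = 614195/3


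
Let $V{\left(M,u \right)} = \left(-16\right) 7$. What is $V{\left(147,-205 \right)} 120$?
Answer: $-13440$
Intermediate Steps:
$V{\left(M,u \right)} = -112$
$V{\left(147,-205 \right)} 120 = \left(-112\right) 120 = -13440$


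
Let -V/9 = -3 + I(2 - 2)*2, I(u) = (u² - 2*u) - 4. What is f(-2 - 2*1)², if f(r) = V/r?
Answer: 9801/16 ≈ 612.56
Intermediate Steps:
I(u) = -4 + u² - 2*u
V = 99 (V = -9*(-3 + (-4 + (2 - 2)² - 2*(2 - 2))*2) = -9*(-3 + (-4 + 0² - 2*0)*2) = -9*(-3 + (-4 + 0 + 0)*2) = -9*(-3 - 4*2) = -9*(-3 - 8) = -9*(-11) = 99)
f(r) = 99/r
f(-2 - 2*1)² = (99/(-2 - 2*1))² = (99/(-2 - 2))² = (99/(-4))² = (99*(-¼))² = (-99/4)² = 9801/16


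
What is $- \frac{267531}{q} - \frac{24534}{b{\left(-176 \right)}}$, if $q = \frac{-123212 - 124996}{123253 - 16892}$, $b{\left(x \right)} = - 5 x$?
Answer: $\frac{521545654021}{4550480} \approx 1.1461 \cdot 10^{5}$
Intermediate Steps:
$q = - \frac{248208}{106361} \approx -2.3336$
$- \frac{267531}{q} - \frac{24534}{b{\left(-176 \right)}} = - \frac{267531}{- \frac{248208}{106361}} - \frac{24534}{\left(-5\right) \left(-176\right)} = \left(-267531\right) \left(- \frac{106361}{248208}\right) - \frac{24534}{880} = \frac{9484954897}{82736} - \frac{12267}{440} = \frac{521545654021}{4550480}$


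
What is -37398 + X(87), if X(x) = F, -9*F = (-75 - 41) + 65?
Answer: -112177/3 ≈ -37392.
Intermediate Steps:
F = 17/3 (F = -((-75 - 41) + 65)/9 = -(-116 + 65)/9 = -⅑*(-51) = 17/3 ≈ 5.6667)
X(x) = 17/3
-37398 + X(87) = -37398 + 17/3 = -112177/3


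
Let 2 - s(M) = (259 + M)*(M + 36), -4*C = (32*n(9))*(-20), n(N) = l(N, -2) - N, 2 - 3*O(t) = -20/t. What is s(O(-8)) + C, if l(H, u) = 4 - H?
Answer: -414463/36 ≈ -11513.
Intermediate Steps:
O(t) = ⅔ + 20/(3*t) (O(t) = ⅔ - (-20)/(3*t) = ⅔ + 20/(3*t))
n(N) = 4 - 2*N (n(N) = (4 - N) - N = 4 - 2*N)
C = -2240 (C = -32*(4 - 2*9)*(-20)/4 = -32*(4 - 18)*(-20)/4 = -32*(-14)*(-20)/4 = -(-112)*(-20) = -¼*8960 = -2240)
s(M) = 2 - (36 + M)*(259 + M) (s(M) = 2 - (259 + M)*(M + 36) = 2 - (259 + M)*(36 + M) = 2 - (36 + M)*(259 + M))
s(O(-8)) + C = (-9322 - ((⅔)*(10 - 8)/(-8))² - 590*(10 - 8)/(3*(-8))) - 2240 = (-9322 - ((⅔)*(-⅛)*2)² - 590*(-1)*2/(3*8)) - 2240 = (-9322 - (-⅙)² - 295*(-⅙)) - 2240 = (-9322 - 1*1/36 + 295/6) - 2240 = (-9322 - 1/36 + 295/6) - 2240 = -333823/36 - 2240 = -414463/36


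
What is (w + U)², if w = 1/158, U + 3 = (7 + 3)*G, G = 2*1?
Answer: 7219969/24964 ≈ 289.22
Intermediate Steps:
G = 2
U = 17 (U = -3 + (7 + 3)*2 = -3 + 10*2 = -3 + 20 = 17)
w = 1/158 ≈ 0.0063291
(w + U)² = (1/158 + 17)² = (2687/158)² = 7219969/24964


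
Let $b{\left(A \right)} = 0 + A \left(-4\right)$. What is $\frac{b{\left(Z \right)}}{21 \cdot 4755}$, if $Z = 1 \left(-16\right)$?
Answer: $\frac{64}{99855} \approx 0.00064093$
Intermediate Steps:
$Z = -16$
$b{\left(A \right)} = - 4 A$ ($b{\left(A \right)} = 0 - 4 A = - 4 A$)
$\frac{b{\left(Z \right)}}{21 \cdot 4755} = \frac{\left(-4\right) \left(-16\right)}{21 \cdot 4755} = \frac{64}{99855}$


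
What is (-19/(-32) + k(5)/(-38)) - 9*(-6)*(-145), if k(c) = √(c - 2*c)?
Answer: -250541/32 - I*√5/38 ≈ -7829.4 - 0.058844*I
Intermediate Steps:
k(c) = √(-c)
(-19/(-32) + k(5)/(-38)) - 9*(-6)*(-145) = (-19/(-32) + √(-1*5)/(-38)) - 9*(-6)*(-145) = (-19*(-1/32) + √(-5)*(-1/38)) + 54*(-145) = (19/32 + (I*√5)*(-1/38)) - 7830 = (19/32 - I*√5/38) - 7830 = -250541/32 - I*√5/38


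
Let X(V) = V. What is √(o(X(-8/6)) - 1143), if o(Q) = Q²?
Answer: I*√10271/3 ≈ 33.782*I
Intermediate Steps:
√(o(X(-8/6)) - 1143) = √((-8/6)² - 1143) = √((-8*⅙)² - 1143) = √((-4/3)² - 1143) = √(16/9 - 1143) = √(-10271/9) = I*√10271/3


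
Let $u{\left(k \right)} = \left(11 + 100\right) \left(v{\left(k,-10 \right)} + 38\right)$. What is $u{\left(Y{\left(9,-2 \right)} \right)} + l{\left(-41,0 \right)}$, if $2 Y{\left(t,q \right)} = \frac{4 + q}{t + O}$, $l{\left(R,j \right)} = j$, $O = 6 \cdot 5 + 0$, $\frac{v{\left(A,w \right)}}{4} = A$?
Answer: $\frac{54982}{13} \approx 4229.4$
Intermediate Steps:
$v{\left(A,w \right)} = 4 A$
$O = 30$ ($O = 30 + 0 = 30$)
$Y{\left(t,q \right)} = \frac{4 + q}{2 \left(30 + t\right)}$ ($Y{\left(t,q \right)} = \frac{\left(4 + q\right) \frac{1}{t + 30}}{2} = \frac{\left(4 + q\right) \frac{1}{30 + t}}{2} = \frac{\frac{1}{30 + t} \left(4 + q\right)}{2} = \frac{4 + q}{2 \left(30 + t\right)}$)
$u{\left(k \right)} = 4218 + 444 k$ ($u{\left(k \right)} = \left(11 + 100\right) \left(4 k + 38\right) = 111 \left(38 + 4 k\right) = 4218 + 444 k$)
$u{\left(Y{\left(9,-2 \right)} \right)} + l{\left(-41,0 \right)} = \left(4218 + 444 \frac{4 - 2}{2 \left(30 + 9\right)}\right) + 0 = \left(4218 + 444 \cdot \frac{1}{2} \cdot \frac{1}{39} \cdot 2\right) + 0 = \left(4218 + 444 \cdot \frac{1}{39}\right) + 0 = \left(4218 + \frac{148}{13}\right) + 0 = \frac{54982}{13} + 0 = \frac{54982}{13}$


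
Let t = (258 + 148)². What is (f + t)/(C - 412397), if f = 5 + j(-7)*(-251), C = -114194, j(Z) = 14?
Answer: -161327/526591 ≈ -0.30636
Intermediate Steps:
t = 164836 (t = 406² = 164836)
f = -3509 (f = 5 + 14*(-251) = 5 - 3514 = -3509)
(f + t)/(C - 412397) = (-3509 + 164836)/(-114194 - 412397) = 161327/(-526591) = 161327*(-1/526591) = -161327/526591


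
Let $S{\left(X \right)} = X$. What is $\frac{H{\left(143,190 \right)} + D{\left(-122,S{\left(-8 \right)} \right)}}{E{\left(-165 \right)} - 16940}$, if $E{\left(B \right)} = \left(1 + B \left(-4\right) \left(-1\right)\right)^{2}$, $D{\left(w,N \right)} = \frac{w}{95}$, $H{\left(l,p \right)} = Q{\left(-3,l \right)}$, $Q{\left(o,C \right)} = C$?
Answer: $\frac{13463}{39647395} \approx 0.00033957$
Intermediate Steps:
$H{\left(l,p \right)} = l$
$D{\left(w,N \right)} = \frac{w}{95}$ ($D{\left(w,N \right)} = w \frac{1}{95} = \frac{w}{95}$)
$E{\left(B \right)} = \left(1 + 4 B\right)^{2}$ ($E{\left(B \right)} = \left(1 + - 4 B \left(-1\right)\right)^{2} = \left(1 + 4 B\right)^{2}$)
$\frac{H{\left(143,190 \right)} + D{\left(-122,S{\left(-8 \right)} \right)}}{E{\left(-165 \right)} - 16940} = \frac{143 + \frac{1}{95} \left(-122\right)}{\left(1 + 4 \left(-165\right)\right)^{2} - 16940} = \frac{143 - \frac{122}{95}}{\left(1 - 660\right)^{2} - 16940} = \frac{13463}{95 \left(\left(-659\right)^{2} - 16940\right)} = \frac{13463}{95 \left(434281 - 16940\right)} = \frac{13463}{95 \cdot 417341} = \frac{13463}{95} \cdot \frac{1}{417341} = \frac{13463}{39647395}$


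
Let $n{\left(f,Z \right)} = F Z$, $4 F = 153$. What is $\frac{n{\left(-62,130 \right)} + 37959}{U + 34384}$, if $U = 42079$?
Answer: $\frac{85863}{152926} \approx 0.56147$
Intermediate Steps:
$F = \frac{153}{4}$ ($F = \frac{1}{4} \cdot 153 = \frac{153}{4} \approx 38.25$)
$n{\left(f,Z \right)} = \frac{153 Z}{4}$
$\frac{n{\left(-62,130 \right)} + 37959}{U + 34384} = \frac{\frac{153}{4} \cdot 130 + 37959}{42079 + 34384} = \frac{\frac{9945}{2} + 37959}{76463} = \frac{85863}{2} \cdot \frac{1}{76463} = \frac{85863}{152926}$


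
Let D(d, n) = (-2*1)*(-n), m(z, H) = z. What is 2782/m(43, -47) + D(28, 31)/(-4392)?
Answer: 6107939/94428 ≈ 64.684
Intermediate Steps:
D(d, n) = 2*n (D(d, n) = -(-2)*n = 2*n)
2782/m(43, -47) + D(28, 31)/(-4392) = 2782/43 + (2*31)/(-4392) = 2782*(1/43) + 62*(-1/4392) = 2782/43 - 31/2196 = 6107939/94428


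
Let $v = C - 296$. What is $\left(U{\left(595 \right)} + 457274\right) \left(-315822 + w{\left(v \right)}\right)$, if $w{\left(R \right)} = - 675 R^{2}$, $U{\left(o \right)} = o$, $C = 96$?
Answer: $-12507068103318$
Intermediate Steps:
$v = -200$ ($v = 96 - 296 = -200$)
$\left(U{\left(595 \right)} + 457274\right) \left(-315822 + w{\left(v \right)}\right) = \left(595 + 457274\right) \left(-315822 - 675 \left(-200\right)^{2}\right) = 457869 \left(-315822 - 27000000\right) = 457869 \left(-27315822\right) = -12507068103318$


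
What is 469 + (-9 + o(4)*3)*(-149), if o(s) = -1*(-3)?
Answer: 469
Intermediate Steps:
o(s) = 3
469 + (-9 + o(4)*3)*(-149) = 469 + (-9 + 3*3)*(-149) = 469 + (-9 + 9)*(-149) = 469 + 0*(-149) = 469 + 0 = 469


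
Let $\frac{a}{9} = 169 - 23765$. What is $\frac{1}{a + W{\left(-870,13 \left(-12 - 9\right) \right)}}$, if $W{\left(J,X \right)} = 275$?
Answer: $- \frac{1}{212089} \approx -4.715 \cdot 10^{-6}$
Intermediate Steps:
$a = -212364$ ($a = 9 \left(169 - 23765\right) = 9 \left(-23596\right) = -212364$)
$\frac{1}{a + W{\left(-870,13 \left(-12 - 9\right) \right)}} = \frac{1}{-212364 + 275} = \frac{1}{-212089} = - \frac{1}{212089}$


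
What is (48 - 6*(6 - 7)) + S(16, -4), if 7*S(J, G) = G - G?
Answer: 54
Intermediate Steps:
S(J, G) = 0 (S(J, G) = (G - G)/7 = (1/7)*0 = 0)
(48 - 6*(6 - 7)) + S(16, -4) = (48 - 6*(6 - 7)) + 0 = (48 - 6*(-1)) + 0 = (48 + 6) + 0 = 54 + 0 = 54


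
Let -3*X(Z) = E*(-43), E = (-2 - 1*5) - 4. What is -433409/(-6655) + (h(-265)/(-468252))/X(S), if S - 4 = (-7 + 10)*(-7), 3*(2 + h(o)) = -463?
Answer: 8726618852179/133997333580 ≈ 65.125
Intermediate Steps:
h(o) = -469/3 (h(o) = -2 + (⅓)*(-463) = -2 - 463/3 = -469/3)
E = -11 (E = (-2 - 5) - 4 = -7 - 4 = -11)
S = -17 (S = 4 + (-7 + 10)*(-7) = 4 + 3*(-7) = 4 - 21 = -17)
X(Z) = -473/3 (X(Z) = -(-11)*(-43)/3 = -⅓*473 = -473/3)
-433409/(-6655) + (h(-265)/(-468252))/X(S) = -433409/(-6655) + (-469/3/(-468252))/(-473/3) = -433409*(-1/6655) - 469/3*(-1/468252)*(-3/473) = 433409/6655 + (469/1404756)*(-3/473) = 433409/6655 - 469/221483196 = 8726618852179/133997333580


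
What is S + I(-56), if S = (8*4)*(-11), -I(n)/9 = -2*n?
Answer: -1360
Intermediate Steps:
I(n) = 18*n (I(n) = -(-18)*n = 18*n)
S = -352 (S = 32*(-11) = -352)
S + I(-56) = -352 + 18*(-56) = -352 - 1008 = -1360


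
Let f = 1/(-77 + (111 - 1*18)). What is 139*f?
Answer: 139/16 ≈ 8.6875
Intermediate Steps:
f = 1/16 (f = 1/(-77 + (111 - 18)) = 1/(-77 + 93) = 1/16 ≈ 0.062500)
139*f = 139*(1/16) = 139/16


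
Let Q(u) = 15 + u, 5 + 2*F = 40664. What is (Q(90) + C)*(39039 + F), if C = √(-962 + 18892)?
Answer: 12467385/2 + 118737*√17930/2 ≈ 1.4183e+7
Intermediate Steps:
F = 40659/2 (F = -5/2 + (½)*40664 = -5/2 + 20332 = 40659/2 ≈ 20330.)
C = √17930 ≈ 133.90
(Q(90) + C)*(39039 + F) = ((15 + 90) + √17930)*(39039 + 40659/2) = (105 + √17930)*(118737/2) = 12467385/2 + 118737*√17930/2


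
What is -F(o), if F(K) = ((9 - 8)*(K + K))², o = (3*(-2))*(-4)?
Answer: -2304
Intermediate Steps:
o = 24 (o = -6*(-4) = 24)
F(K) = 4*K² (F(K) = (1*(2*K))² = (2*K)² = 4*K²)
-F(o) = -4*24² = -4*576 = -1*2304 = -2304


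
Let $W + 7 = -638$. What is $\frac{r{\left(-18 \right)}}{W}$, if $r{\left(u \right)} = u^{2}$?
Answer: $- \frac{108}{215} \approx -0.50233$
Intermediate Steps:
$W = -645$ ($W = -7 - 638 = -645$)
$\frac{r{\left(-18 \right)}}{W} = \frac{\left(-18\right)^{2}}{-645} = 324 \left(- \frac{1}{645}\right) = - \frac{108}{215}$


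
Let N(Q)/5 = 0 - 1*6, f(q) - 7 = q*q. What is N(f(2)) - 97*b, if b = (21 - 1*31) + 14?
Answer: -418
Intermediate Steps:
f(q) = 7 + q² (f(q) = 7 + q*q = 7 + q²)
b = 4 (b = (21 - 31) + 14 = -10 + 14 = 4)
N(Q) = -30 (N(Q) = 5*(0 - 1*6) = 5*(0 - 6) = 5*(-6) = -30)
N(f(2)) - 97*b = -30 - 97*4 = -30 - 388 = -418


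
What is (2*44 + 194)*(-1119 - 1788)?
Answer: -819774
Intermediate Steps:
(2*44 + 194)*(-1119 - 1788) = (88 + 194)*(-2907) = 282*(-2907) = -819774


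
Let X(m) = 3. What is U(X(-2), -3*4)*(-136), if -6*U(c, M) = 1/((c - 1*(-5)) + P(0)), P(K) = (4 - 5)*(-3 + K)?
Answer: 68/33 ≈ 2.0606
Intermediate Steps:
P(K) = 3 - K (P(K) = -(-3 + K) = 3 - K)
U(c, M) = -1/(6*(8 + c)) (U(c, M) = -1/(6*((c - 1*(-5)) + (3 - 1*0))) = -1/(6*((c + 5) + (3 + 0))) = -1/(6*((5 + c) + 3)) = -1/(6*(8 + c)))
U(X(-2), -3*4)*(-136) = -1/(48 + 6*3)*(-136) = -1/(48 + 18)*(-136) = -1/66*(-136) = 68/33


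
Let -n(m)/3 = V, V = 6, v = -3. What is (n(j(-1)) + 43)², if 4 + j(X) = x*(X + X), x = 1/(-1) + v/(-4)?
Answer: 625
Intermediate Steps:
x = -¼ (x = 1/(-1) - 3/(-4) = 1*(-1) - 3*(-¼) = -1 + ¾ = -¼ ≈ -0.25000)
j(X) = -4 - X/2 (j(X) = -4 - (X + X)/4 = -4 - X/2)
n(m) = -18 (n(m) = -3*6 = -18)
(n(j(-1)) + 43)² = (-18 + 43)² = 25² = 625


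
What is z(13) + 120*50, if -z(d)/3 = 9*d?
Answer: 5649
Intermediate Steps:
z(d) = -27*d
z(13) + 120*50 = -27*13 + 120*50 = -351 + 6000 = 5649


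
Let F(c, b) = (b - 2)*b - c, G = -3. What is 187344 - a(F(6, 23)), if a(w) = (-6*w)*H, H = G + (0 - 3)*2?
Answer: 161586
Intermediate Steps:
H = -9 (H = -3 + (0 - 3)*2 = -3 - 3*2 = -3 - 6 = -9)
F(c, b) = -c + b*(-2 + b) (F(c, b) = (-2 + b)*b - c = b*(-2 + b) - c = -c + b*(-2 + b))
a(w) = 54*w (a(w) = -6*w*(-9) = 54*w)
187344 - a(F(6, 23)) = 187344 - 54*(23² - 1*6 - 2*23) = 187344 - 54*(529 - 6 - 46) = 187344 - 54*477 = 187344 - 1*25758 = 187344 - 25758 = 161586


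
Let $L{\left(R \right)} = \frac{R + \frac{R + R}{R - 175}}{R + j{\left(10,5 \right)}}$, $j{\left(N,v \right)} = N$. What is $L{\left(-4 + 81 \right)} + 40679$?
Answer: $\frac{8258013}{203} \approx 40680.0$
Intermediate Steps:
$L{\left(R \right)} = \frac{R + \frac{2 R}{-175 + R}}{10 + R}$ ($L{\left(R \right)} = \frac{R + \frac{R + R}{R - 175}}{R + 10} = \frac{R + \frac{2 R}{-175 + R}}{10 + R}$)
$L{\left(-4 + 81 \right)} + 40679 = \frac{\left(-4 + 81\right) \left(-173 + \left(-4 + 81\right)\right)}{-1750 + \left(-4 + 81\right)^{2} - 165 \left(-4 + 81\right)} + 40679 = \frac{77 \left(-173 + 77\right)}{-1750 + 77^{2} - 12705} + 40679 = 77 \frac{1}{-1750 + 5929 - 12705} \left(-96\right) + 40679 = 77 \frac{1}{-8526} \left(-96\right) + 40679 = 77 \left(- \frac{1}{8526}\right) \left(-96\right) + 40679 = \frac{176}{203} + 40679 = \frac{8258013}{203}$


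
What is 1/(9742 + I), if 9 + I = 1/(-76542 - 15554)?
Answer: 92096/896370367 ≈ 0.00010274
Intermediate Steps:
I = -828865/92096 (I = -9 + 1/(-76542 - 15554) = -9 + 1/(-92096) = -9 - 1/92096 = -828865/92096 ≈ -9.0000)
1/(9742 + I) = 1/(9742 - 828865/92096) = 1/(896370367/92096) = 92096/896370367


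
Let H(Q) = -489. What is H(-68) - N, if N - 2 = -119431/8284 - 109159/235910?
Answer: -465235736837/977139220 ≈ -476.12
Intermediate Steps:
N = -12585341743/977139220 (N = 2 + (-119431/8284 - 109159/235910) = 2 - 14539620183/977139220 = -12585341743/977139220 ≈ -12.880)
H(-68) - N = -489 - 1*(-12585341743/977139220) = -489 + 12585341743/977139220 = -465235736837/977139220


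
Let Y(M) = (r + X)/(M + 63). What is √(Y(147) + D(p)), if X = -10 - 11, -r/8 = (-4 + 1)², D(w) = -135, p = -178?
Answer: I*√663670/70 ≈ 11.638*I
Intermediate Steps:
r = -72 (r = -8*(-4 + 1)² = -8*(-3)² = -8*9 = -72)
X = -21
Y(M) = -93/(63 + M) (Y(M) = (-72 - 21)/(M + 63) = -93/(63 + M))
√(Y(147) + D(p)) = √(-93/(63 + 147) - 135) = √(-93/210 - 135) = √(-93*1/210 - 135) = √(-31/70 - 135) = √(-9481/70) = I*√663670/70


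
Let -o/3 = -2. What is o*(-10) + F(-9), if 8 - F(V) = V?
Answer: -43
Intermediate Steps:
o = 6 (o = -3*(-2) = 6)
F(V) = 8 - V
o*(-10) + F(-9) = 6*(-10) + (8 - 1*(-9)) = -60 + (8 + 9) = -60 + 17 = -43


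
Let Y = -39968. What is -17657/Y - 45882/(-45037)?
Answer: 2629030085/1800038816 ≈ 1.4605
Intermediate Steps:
-17657/Y - 45882/(-45037) = -17657/(-39968) - 45882/(-45037) = -17657*(-1/39968) - 45882*(-1/45037) = 17657/39968 + 45882/45037 = 2629030085/1800038816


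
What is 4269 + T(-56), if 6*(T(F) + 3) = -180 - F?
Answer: 12736/3 ≈ 4245.3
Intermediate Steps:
T(F) = -33 - F/6 (T(F) = -3 + (-180 - F)/6 = -3 + (-30 - F/6) = -33 - F/6)
4269 + T(-56) = 4269 + (-33 - ⅙*(-56)) = 4269 + (-33 + 28/3) = 4269 - 71/3 = 12736/3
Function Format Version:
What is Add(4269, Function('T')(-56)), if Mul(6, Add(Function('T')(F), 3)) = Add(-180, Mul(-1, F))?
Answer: Rational(12736, 3) ≈ 4245.3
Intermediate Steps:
Function('T')(F) = Add(-33, Mul(Rational(-1, 6), F)) (Function('T')(F) = Add(-3, Mul(Rational(1, 6), Add(-180, Mul(-1, F)))) = Add(-3, Add(-30, Mul(Rational(-1, 6), F))) = Add(-33, Mul(Rational(-1, 6), F)))
Add(4269, Function('T')(-56)) = Add(4269, Add(-33, Mul(Rational(-1, 6), -56))) = Add(4269, Add(-33, Rational(28, 3))) = Add(4269, Rational(-71, 3)) = Rational(12736, 3)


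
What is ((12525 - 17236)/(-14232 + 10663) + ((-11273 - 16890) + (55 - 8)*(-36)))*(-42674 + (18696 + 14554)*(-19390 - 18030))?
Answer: 132572897889694416/3569 ≈ 3.7146e+13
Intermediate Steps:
((12525 - 17236)/(-14232 + 10663) + ((-11273 - 16890) + (55 - 8)*(-36)))*(-42674 + (18696 + 14554)*(-19390 - 18030)) = (-4711/(-3569) + (-28163 + 47*(-36)))*(-42674 + 33250*(-37420)) = (-4711*(-1/3569) + (-28163 - 1692))*(-42674 - 1244215000) = (4711/3569 - 29855)*(-1244257674) = -106547784/3569*(-1244257674) = 132572897889694416/3569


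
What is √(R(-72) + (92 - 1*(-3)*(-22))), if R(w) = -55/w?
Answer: √3854/12 ≈ 5.1734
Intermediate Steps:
√(R(-72) + (92 - 1*(-3)*(-22))) = √(-55/(-72) + (92 - 1*(-3)*(-22))) = √(-55*(-1/72) + (92 + 3*(-22))) = √(55/72 + (92 - 66)) = √(55/72 + 26) = √(1927/72) = √3854/12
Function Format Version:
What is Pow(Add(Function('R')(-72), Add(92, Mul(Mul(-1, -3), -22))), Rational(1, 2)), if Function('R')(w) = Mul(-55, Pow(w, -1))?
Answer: Mul(Rational(1, 12), Pow(3854, Rational(1, 2))) ≈ 5.1734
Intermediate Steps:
Pow(Add(Function('R')(-72), Add(92, Mul(Mul(-1, -3), -22))), Rational(1, 2)) = Pow(Add(Mul(-55, Pow(-72, -1)), Add(92, Mul(Mul(-1, -3), -22))), Rational(1, 2)) = Pow(Add(Mul(-55, Rational(-1, 72)), Add(92, Mul(3, -22))), Rational(1, 2)) = Pow(Add(Rational(55, 72), Add(92, -66)), Rational(1, 2)) = Pow(Add(Rational(55, 72), 26), Rational(1, 2)) = Pow(Rational(1927, 72), Rational(1, 2)) = Mul(Rational(1, 12), Pow(3854, Rational(1, 2)))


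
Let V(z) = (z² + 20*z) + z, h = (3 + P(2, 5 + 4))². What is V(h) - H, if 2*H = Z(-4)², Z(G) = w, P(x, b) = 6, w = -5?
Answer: 16499/2 ≈ 8249.5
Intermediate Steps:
Z(G) = -5
h = 81 (h = (3 + 6)² = 9² = 81)
V(z) = z² + 21*z
H = 25/2 (H = (½)*(-5)² = (½)*25 = 25/2 ≈ 12.500)
V(h) - H = 81*(21 + 81) - 1*25/2 = 81*102 - 25/2 = 8262 - 25/2 = 16499/2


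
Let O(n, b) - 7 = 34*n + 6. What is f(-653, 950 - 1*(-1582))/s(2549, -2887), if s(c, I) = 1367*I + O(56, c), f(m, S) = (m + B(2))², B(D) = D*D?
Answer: -421201/3944612 ≈ -0.10678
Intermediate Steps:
B(D) = D²
O(n, b) = 13 + 34*n (O(n, b) = 7 + (34*n + 6) = 7 + (6 + 34*n) = 13 + 34*n)
f(m, S) = (4 + m)² (f(m, S) = (m + 2²)² = (m + 4)² = (4 + m)²)
s(c, I) = 1917 + 1367*I (s(c, I) = 1367*I + (13 + 34*56) = 1367*I + (13 + 1904) = 1367*I + 1917 = 1917 + 1367*I)
f(-653, 950 - 1*(-1582))/s(2549, -2887) = (4 - 653)²/(1917 + 1367*(-2887)) = (-649)²/(1917 - 3946529) = 421201/(-3944612) = 421201*(-1/3944612) = -421201/3944612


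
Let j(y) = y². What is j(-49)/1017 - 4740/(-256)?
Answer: 1358809/65088 ≈ 20.876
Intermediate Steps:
j(-49)/1017 - 4740/(-256) = (-49)²/1017 - 4740/(-256) = 2401*(1/1017) - 4740*(-1/256) = 2401/1017 + 1185/64 = 1358809/65088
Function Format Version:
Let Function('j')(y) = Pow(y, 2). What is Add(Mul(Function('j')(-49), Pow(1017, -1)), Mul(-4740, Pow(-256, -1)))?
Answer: Rational(1358809, 65088) ≈ 20.876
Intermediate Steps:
Add(Mul(Function('j')(-49), Pow(1017, -1)), Mul(-4740, Pow(-256, -1))) = Add(Mul(Pow(-49, 2), Pow(1017, -1)), Mul(-4740, Pow(-256, -1))) = Add(Mul(2401, Rational(1, 1017)), Mul(-4740, Rational(-1, 256))) = Add(Rational(2401, 1017), Rational(1185, 64)) = Rational(1358809, 65088)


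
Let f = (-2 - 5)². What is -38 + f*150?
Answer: 7312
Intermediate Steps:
f = 49 (f = (-7)² = 49)
-38 + f*150 = -38 + 49*150 = -38 + 7350 = 7312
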